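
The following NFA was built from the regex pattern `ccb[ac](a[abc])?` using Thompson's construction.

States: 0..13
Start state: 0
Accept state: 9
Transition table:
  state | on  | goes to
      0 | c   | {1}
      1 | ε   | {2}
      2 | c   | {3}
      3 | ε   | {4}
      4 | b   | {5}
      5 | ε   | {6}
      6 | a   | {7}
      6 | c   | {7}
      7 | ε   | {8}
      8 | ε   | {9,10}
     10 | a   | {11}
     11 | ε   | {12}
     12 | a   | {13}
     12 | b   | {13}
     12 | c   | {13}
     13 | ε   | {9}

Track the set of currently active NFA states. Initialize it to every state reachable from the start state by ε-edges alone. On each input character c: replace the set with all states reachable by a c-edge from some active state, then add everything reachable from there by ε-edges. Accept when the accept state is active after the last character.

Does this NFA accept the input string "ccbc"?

Answer: ACCEPT

Trace:
start: ε-closure({0}) = {0}
'c' @ 1: {1,2}
'c' @ 2: {3,4}
'b' @ 3: {5,6}
'c' @ 4: {7,8,9,10}  ✓accept
final: {7,8,9,10}; accept 9 in set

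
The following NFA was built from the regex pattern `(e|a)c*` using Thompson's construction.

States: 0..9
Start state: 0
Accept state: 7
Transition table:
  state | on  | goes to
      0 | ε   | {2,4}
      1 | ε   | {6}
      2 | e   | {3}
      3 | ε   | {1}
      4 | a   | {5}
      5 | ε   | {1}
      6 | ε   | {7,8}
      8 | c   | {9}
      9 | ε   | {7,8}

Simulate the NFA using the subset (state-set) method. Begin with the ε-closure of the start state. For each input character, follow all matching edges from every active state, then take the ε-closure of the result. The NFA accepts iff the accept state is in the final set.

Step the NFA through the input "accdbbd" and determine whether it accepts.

Answer: REJECT

Derivation:
initial (ε-close {0}): {0,2,4}
'a' @ 1: {1,5,6,7,8}  ✓accept
'c' @ 2: {7,8,9}  ✓accept
'c' @ 3: {7,8,9}  ✓accept
'd' @ 4: {}  — state set empty
rest 'bbd' ignored (set empty)
end set {} — state 7 not in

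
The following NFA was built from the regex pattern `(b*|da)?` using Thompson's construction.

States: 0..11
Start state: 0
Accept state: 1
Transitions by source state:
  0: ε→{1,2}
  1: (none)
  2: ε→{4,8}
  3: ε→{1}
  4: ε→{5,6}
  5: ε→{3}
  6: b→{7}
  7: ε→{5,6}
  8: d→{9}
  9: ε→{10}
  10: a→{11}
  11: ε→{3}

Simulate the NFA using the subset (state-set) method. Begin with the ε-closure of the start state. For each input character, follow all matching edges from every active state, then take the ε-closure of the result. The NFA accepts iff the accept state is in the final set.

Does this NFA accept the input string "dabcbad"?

Answer: REJECT

Steps:
start: ε-closure({0}) = {0,1,2,3,4,5,6,8}
'd' @ 1: {9,10}
'a' @ 2: {1,3,11}  [accepting]
'b' @ 3: {}  — state set empty
rest 'cbad' ignored (set empty)
after full input: {}  (accept=1 not in)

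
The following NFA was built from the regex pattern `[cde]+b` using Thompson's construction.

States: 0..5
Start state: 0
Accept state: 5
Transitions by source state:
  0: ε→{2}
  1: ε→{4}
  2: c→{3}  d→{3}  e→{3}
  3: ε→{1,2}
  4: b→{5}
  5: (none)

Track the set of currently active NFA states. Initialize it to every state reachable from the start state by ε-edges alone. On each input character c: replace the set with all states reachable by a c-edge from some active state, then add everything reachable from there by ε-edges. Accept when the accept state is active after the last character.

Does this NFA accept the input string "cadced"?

Answer: REJECT

Trace:
S₀ = ε-closure({0}) = {0,2}
'c' @ 1: {1,2,3,4}
'a' @ 2: {}  — dead — no transitions
rest 'dced' ignored (set empty)
final: {}; accept 5 not in set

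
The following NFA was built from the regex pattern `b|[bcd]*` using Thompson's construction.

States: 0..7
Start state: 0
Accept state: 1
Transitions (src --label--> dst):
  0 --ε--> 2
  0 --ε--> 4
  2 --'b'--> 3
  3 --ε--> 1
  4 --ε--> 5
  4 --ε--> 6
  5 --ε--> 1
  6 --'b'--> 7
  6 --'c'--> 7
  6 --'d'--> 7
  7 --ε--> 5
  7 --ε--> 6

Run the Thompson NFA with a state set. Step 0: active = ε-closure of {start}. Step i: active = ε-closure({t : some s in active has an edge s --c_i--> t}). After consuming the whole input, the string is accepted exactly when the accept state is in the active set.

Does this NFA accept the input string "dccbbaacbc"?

Answer: REJECT

Trace:
S₀ = ε-closure({0}) = {0,1,2,4,5,6}
'd' @ 1: {1,5,6,7}  (accept∈set)
'c' @ 2: {1,5,6,7}  (accept∈set)
'c' @ 3: {1,5,6,7}  (accept∈set)
'b' @ 4: {1,5,6,7}  (accept∈set)
'b' @ 5: {1,5,6,7}  (accept∈set)
'a' @ 6: {}  — dead — no transitions
rest 'acbc' ignored (set empty)
final: {}; accept 1 not in set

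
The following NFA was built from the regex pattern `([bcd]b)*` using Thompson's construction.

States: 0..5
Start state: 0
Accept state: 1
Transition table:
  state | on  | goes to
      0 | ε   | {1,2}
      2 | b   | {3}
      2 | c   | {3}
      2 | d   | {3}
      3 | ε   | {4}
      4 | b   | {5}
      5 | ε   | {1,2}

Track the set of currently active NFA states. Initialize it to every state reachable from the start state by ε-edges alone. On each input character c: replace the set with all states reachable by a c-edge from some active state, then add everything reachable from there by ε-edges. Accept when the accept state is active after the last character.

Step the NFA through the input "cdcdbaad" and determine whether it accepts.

initial (ε-close {0}): {0,1,2}
'c' @ 1: {3,4}
'd' @ 2: {}  — dead — no transitions
rest 'cdbaad' ignored (set empty)
after full input: {}  (accept=1 not in)

Answer: REJECT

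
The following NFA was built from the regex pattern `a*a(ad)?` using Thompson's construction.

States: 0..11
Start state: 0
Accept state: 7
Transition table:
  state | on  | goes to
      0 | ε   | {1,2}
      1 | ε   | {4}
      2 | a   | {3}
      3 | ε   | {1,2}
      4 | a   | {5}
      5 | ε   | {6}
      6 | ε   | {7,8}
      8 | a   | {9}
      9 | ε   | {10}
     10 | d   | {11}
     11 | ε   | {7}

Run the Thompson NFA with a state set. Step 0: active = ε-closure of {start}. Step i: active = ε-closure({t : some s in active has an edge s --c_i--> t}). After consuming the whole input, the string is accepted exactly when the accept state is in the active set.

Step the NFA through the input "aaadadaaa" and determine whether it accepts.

Answer: REJECT

Trace:
S₀ = ε-closure({0}) = {0,1,2,4}
'a' @ 1: {1,2,3,4,5,6,7,8}  [accepting]
'a' @ 2: {1,2,3,4,5,6,7,8,9,10}  [accepting]
'a' @ 3: {1,2,3,4,5,6,7,8,9,10}  [accepting]
'd' @ 4: {7,11}  [accepting]
'a' @ 5: {}  — state set empty
rest 'daaa' ignored (set empty)
final: {}; accept 7 not in set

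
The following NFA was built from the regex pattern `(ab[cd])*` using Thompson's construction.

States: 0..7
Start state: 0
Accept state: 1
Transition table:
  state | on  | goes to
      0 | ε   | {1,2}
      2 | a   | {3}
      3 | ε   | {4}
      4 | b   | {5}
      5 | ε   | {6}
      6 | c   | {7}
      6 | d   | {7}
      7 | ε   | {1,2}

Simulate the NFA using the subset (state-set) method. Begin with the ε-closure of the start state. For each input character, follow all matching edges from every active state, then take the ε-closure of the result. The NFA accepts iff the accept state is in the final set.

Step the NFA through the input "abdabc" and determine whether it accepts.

initial (ε-close {0}): {0,1,2}
'a' @ 1: {3,4}
'b' @ 2: {5,6}
'd' @ 3: {1,2,7}  (accept∈set)
'a' @ 4: {3,4}
'b' @ 5: {5,6}
'c' @ 6: {1,2,7}  (accept∈set)
end set {1,2,7} — state 1 in

Answer: ACCEPT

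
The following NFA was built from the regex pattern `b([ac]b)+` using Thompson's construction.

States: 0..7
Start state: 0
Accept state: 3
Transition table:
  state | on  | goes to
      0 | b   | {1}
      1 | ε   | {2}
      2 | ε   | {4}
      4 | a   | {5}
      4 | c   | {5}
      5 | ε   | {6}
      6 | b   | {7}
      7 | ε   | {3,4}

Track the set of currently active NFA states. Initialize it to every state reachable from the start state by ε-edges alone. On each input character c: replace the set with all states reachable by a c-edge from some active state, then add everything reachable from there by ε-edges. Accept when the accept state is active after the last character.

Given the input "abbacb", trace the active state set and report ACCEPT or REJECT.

Answer: REJECT

Trace:
S₀ = ε-closure({0}) = {0}
'a' @ 1: {}  — no active states
rest 'bbacb' ignored (set empty)
end set {} — state 3 not in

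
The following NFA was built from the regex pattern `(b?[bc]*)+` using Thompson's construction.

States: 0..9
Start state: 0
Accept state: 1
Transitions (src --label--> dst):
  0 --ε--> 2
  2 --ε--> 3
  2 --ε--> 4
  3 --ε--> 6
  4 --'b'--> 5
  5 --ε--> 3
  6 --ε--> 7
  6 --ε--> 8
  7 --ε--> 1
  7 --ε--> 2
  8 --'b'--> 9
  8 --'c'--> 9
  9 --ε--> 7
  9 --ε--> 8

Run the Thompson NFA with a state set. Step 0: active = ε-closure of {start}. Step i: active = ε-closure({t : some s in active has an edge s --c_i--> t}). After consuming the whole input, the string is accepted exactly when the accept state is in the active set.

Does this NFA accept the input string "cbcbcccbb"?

Answer: ACCEPT

Steps:
S₀ = ε-closure({0}) = {0,1,2,3,4,6,7,8}
'c' @ 1: {1,2,3,4,6,7,8,9}  [accepting]
'b' @ 2: {1,2,3,4,5,6,7,8,9}  [accepting]
'c' @ 3: {1,2,3,4,6,7,8,9}  [accepting]
'b' @ 4: {1,2,3,4,5,6,7,8,9}  [accepting]
'c' @ 5: {1,2,3,4,6,7,8,9}  [accepting]
'c' @ 6: {1,2,3,4,6,7,8,9}  [accepting]
'c' @ 7: {1,2,3,4,6,7,8,9}  [accepting]
'b' @ 8: {1,2,3,4,5,6,7,8,9}  [accepting]
'b' @ 9: {1,2,3,4,5,6,7,8,9}  [accepting]
final: {1,2,3,4,5,6,7,8,9}; accept 1 in set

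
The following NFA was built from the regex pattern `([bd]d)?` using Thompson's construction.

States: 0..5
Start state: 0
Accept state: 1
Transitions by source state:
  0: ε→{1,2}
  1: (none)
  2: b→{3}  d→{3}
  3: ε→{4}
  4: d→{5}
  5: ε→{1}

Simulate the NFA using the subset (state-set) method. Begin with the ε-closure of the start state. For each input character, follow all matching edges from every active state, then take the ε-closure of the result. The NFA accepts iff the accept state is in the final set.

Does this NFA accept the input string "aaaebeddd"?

Answer: REJECT

Derivation:
start: ε-closure({0}) = {0,1,2}
'a' @ 1: {}  — dead — no transitions
rest 'aaebeddd' ignored (set empty)
final: {}; accept 1 not in set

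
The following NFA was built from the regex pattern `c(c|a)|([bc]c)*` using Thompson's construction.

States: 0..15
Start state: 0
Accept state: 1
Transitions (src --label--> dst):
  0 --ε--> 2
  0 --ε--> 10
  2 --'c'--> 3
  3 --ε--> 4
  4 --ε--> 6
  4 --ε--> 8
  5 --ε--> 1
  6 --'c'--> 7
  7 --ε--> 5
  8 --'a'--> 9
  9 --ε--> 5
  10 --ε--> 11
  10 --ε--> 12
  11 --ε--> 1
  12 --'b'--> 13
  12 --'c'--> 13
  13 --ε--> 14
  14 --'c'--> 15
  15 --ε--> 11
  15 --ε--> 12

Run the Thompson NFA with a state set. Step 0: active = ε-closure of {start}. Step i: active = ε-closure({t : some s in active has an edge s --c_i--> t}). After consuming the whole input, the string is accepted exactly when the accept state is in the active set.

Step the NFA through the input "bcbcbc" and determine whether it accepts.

Answer: ACCEPT

Derivation:
S₀ = ε-closure({0}) = {0,1,2,10,11,12}
'b' @ 1: {13,14}
'c' @ 2: {1,11,12,15}  [accepting]
'b' @ 3: {13,14}
'c' @ 4: {1,11,12,15}  [accepting]
'b' @ 5: {13,14}
'c' @ 6: {1,11,12,15}  [accepting]
after full input: {1,11,12,15}  (accept=1 in)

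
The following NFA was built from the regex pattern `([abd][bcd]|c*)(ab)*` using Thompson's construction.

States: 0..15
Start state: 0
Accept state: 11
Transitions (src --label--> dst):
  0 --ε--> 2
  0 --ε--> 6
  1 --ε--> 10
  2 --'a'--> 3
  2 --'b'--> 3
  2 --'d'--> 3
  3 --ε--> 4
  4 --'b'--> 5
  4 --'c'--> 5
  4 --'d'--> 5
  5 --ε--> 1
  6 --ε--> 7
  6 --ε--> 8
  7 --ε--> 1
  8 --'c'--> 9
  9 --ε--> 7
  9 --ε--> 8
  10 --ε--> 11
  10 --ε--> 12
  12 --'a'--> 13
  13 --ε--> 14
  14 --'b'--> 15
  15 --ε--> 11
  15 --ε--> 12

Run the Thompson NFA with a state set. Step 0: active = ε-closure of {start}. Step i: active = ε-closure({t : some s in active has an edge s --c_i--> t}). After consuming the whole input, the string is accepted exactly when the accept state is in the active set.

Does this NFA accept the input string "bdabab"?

start: ε-closure({0}) = {0,1,2,6,7,8,10,11,12}
'b' @ 1: {3,4}
'd' @ 2: {1,5,10,11,12}  [accepting]
'a' @ 3: {13,14}
'b' @ 4: {11,12,15}  [accepting]
'a' @ 5: {13,14}
'b' @ 6: {11,12,15}  [accepting]
after full input: {11,12,15}  (accept=11 in)

Answer: ACCEPT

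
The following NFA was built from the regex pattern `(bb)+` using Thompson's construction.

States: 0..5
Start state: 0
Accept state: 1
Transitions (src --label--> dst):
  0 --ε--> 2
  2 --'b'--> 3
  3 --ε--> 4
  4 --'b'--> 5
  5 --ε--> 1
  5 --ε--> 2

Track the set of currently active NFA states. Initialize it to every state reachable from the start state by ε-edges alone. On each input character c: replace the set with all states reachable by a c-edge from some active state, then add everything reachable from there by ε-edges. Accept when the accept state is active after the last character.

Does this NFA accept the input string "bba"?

S₀ = ε-closure({0}) = {0,2}
'b' @ 1: {3,4}
'b' @ 2: {1,2,5}  ✓accept
'a' @ 3: {}  — state set empty
end set {} — state 1 not in

Answer: REJECT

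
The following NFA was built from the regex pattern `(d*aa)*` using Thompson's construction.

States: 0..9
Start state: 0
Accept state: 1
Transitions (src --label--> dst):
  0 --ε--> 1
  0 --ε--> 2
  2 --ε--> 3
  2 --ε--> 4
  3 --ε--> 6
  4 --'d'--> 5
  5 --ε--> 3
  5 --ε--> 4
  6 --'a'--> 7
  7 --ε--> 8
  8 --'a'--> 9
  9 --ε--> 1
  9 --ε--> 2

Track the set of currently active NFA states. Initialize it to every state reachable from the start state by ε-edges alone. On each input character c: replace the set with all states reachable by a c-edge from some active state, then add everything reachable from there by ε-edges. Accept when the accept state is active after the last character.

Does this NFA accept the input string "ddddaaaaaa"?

Answer: ACCEPT

Trace:
initial (ε-close {0}): {0,1,2,3,4,6}
'd' @ 1: {3,4,5,6}
'd' @ 2: {3,4,5,6}
'd' @ 3: {3,4,5,6}
'd' @ 4: {3,4,5,6}
'a' @ 5: {7,8}
'a' @ 6: {1,2,3,4,6,9}  (accept∈set)
'a' @ 7: {7,8}
'a' @ 8: {1,2,3,4,6,9}  (accept∈set)
'a' @ 9: {7,8}
'a' @ 10: {1,2,3,4,6,9}  (accept∈set)
end set {1,2,3,4,6,9} — state 1 in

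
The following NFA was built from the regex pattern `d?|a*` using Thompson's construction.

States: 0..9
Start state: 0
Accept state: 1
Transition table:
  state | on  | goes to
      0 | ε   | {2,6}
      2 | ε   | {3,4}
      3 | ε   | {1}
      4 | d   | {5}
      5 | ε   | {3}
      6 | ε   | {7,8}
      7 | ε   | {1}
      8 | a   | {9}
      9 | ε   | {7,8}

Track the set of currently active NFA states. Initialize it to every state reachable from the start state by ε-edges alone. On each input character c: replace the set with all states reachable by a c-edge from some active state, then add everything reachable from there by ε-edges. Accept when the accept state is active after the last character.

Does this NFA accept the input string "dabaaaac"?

initial (ε-close {0}): {0,1,2,3,4,6,7,8}
'd' @ 1: {1,3,5}  [accepting]
'a' @ 2: {}  — state set empty
rest 'baaaac' ignored (set empty)
end set {} — state 1 not in

Answer: REJECT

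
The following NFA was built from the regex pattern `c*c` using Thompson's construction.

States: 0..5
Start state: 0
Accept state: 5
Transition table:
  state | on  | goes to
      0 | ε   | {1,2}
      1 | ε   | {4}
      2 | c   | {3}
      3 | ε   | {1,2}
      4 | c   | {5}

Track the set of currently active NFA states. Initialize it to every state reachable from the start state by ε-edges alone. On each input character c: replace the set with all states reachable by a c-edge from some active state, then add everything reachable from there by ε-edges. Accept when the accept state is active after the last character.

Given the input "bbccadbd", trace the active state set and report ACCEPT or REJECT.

start: ε-closure({0}) = {0,1,2,4}
'b' @ 1: {}  — dead — no transitions
rest 'bccadbd' ignored (set empty)
after full input: {}  (accept=5 not in)

Answer: REJECT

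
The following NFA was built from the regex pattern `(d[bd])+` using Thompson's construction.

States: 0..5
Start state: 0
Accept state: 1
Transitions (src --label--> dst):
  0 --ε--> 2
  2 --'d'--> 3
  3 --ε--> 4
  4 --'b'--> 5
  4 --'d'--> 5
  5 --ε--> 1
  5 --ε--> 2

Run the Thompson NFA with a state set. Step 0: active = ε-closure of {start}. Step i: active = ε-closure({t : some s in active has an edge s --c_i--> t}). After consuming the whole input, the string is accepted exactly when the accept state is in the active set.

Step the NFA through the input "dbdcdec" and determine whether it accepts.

S₀ = ε-closure({0}) = {0,2}
'd' @ 1: {3,4}
'b' @ 2: {1,2,5}  [accepting]
'd' @ 3: {3,4}
'c' @ 4: {}  — no active states
rest 'dec' ignored (set empty)
after full input: {}  (accept=1 not in)

Answer: REJECT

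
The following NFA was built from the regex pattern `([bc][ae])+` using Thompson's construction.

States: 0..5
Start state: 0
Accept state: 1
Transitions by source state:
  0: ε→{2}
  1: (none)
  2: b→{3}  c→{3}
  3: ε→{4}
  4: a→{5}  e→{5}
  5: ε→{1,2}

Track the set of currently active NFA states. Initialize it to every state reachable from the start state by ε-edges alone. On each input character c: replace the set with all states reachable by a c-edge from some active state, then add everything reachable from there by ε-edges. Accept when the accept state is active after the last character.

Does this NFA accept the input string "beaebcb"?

Answer: REJECT

Steps:
start: ε-closure({0}) = {0,2}
'b' @ 1: {3,4}
'e' @ 2: {1,2,5}  [accepting]
'a' @ 3: {}  — dead — no transitions
rest 'ebcb' ignored (set empty)
end set {} — state 1 not in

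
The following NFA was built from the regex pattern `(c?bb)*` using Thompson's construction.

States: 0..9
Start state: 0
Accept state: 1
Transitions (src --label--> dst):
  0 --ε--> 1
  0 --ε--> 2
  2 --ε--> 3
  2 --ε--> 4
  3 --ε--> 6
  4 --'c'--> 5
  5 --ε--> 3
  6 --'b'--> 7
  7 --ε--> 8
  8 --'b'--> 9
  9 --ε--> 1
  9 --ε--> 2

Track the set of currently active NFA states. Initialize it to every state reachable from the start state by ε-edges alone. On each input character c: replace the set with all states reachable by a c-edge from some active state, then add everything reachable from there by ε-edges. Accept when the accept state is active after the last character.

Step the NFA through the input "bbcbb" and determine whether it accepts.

initial (ε-close {0}): {0,1,2,3,4,6}
'b' @ 1: {7,8}
'b' @ 2: {1,2,3,4,6,9}  [accepting]
'c' @ 3: {3,5,6}
'b' @ 4: {7,8}
'b' @ 5: {1,2,3,4,6,9}  [accepting]
end set {1,2,3,4,6,9} — state 1 in

Answer: ACCEPT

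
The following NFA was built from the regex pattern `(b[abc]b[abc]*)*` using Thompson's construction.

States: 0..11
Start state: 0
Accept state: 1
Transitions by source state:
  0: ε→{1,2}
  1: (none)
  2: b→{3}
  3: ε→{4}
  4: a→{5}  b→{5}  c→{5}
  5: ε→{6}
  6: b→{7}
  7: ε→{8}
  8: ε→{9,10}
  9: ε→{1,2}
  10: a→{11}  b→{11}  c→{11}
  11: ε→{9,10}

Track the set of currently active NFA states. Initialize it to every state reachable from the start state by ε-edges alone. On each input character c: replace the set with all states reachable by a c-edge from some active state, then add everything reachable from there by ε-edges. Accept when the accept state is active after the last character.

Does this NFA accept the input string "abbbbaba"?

initial (ε-close {0}): {0,1,2}
'a' @ 1: {}  — no active states
rest 'bbbbaba' ignored (set empty)
final: {}; accept 1 not in set

Answer: REJECT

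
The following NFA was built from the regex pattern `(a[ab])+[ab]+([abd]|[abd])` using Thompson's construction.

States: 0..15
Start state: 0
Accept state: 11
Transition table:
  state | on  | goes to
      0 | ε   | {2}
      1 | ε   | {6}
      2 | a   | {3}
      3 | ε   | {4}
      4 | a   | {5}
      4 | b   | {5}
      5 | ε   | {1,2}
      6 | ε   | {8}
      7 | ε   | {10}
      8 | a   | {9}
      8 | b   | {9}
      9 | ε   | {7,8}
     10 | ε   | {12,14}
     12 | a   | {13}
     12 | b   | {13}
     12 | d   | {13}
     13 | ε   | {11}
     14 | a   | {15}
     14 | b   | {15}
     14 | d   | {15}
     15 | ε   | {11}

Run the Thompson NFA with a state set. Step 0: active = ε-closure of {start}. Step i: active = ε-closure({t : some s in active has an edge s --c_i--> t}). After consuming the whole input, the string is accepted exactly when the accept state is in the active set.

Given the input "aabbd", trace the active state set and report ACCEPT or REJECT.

Answer: ACCEPT

Steps:
S₀ = ε-closure({0}) = {0,2}
'a' @ 1: {3,4}
'a' @ 2: {1,2,5,6,8}
'b' @ 3: {7,8,9,10,12,14}
'b' @ 4: {7,8,9,10,11,12,13,14,15}  [accepting]
'd' @ 5: {11,13,15}  [accepting]
after full input: {11,13,15}  (accept=11 in)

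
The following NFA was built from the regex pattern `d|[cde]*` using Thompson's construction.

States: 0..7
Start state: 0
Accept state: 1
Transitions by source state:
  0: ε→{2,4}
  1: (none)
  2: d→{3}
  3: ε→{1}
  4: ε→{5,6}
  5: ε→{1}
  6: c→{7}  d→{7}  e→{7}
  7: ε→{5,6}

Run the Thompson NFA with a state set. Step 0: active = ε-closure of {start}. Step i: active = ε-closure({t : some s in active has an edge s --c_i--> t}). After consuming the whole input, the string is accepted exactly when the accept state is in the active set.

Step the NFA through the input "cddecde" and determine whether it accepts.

Answer: ACCEPT

Trace:
start: ε-closure({0}) = {0,1,2,4,5,6}
'c' @ 1: {1,5,6,7}  ✓accept
'd' @ 2: {1,5,6,7}  ✓accept
'd' @ 3: {1,5,6,7}  ✓accept
'e' @ 4: {1,5,6,7}  ✓accept
'c' @ 5: {1,5,6,7}  ✓accept
'd' @ 6: {1,5,6,7}  ✓accept
'e' @ 7: {1,5,6,7}  ✓accept
end set {1,5,6,7} — state 1 in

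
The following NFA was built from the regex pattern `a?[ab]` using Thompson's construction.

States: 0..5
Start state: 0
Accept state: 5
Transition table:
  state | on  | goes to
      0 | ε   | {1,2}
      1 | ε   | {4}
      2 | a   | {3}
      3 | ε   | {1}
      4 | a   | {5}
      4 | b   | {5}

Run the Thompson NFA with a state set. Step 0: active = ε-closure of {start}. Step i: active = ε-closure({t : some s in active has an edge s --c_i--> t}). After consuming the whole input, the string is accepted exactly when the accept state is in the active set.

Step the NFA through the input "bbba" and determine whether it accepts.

Answer: REJECT

Steps:
initial (ε-close {0}): {0,1,2,4}
'b' @ 1: {5}  (accept∈set)
'b' @ 2: {}  — no active states
rest 'ba' ignored (set empty)
final: {}; accept 5 not in set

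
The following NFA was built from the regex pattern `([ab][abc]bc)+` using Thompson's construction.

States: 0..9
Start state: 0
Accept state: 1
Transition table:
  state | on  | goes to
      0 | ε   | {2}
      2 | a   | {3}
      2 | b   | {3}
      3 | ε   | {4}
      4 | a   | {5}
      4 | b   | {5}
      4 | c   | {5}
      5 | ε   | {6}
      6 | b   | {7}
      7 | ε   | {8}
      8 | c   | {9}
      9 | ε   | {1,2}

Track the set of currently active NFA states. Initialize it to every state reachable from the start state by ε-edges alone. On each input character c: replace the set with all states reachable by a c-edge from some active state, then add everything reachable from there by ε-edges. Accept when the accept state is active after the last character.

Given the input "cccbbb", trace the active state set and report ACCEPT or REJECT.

start: ε-closure({0}) = {0,2}
'c' @ 1: {}  — no active states
rest 'ccbbb' ignored (set empty)
end set {} — state 1 not in

Answer: REJECT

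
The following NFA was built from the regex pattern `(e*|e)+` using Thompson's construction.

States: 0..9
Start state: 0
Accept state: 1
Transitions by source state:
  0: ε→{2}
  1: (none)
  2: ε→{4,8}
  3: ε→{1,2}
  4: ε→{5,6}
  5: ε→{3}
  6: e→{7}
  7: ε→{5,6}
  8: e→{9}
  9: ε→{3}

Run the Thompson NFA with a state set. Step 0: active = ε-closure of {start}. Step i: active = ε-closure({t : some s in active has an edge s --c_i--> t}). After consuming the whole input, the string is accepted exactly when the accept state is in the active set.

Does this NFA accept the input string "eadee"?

start: ε-closure({0}) = {0,1,2,3,4,5,6,8}
'e' @ 1: {1,2,3,4,5,6,7,8,9}  [accepting]
'a' @ 2: {}  — state set empty
rest 'dee' ignored (set empty)
after full input: {}  (accept=1 not in)

Answer: REJECT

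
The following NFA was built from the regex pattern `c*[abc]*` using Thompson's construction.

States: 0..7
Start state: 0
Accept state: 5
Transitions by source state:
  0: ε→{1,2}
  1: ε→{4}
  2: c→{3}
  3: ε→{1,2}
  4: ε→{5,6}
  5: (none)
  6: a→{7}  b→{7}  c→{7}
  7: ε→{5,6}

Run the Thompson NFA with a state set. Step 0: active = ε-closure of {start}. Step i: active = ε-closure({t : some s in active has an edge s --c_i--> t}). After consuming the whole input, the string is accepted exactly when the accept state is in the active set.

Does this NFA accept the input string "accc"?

Answer: ACCEPT

Derivation:
S₀ = ε-closure({0}) = {0,1,2,4,5,6}
'a' @ 1: {5,6,7}  [accepting]
'c' @ 2: {5,6,7}  [accepting]
'c' @ 3: {5,6,7}  [accepting]
'c' @ 4: {5,6,7}  [accepting]
end set {5,6,7} — state 5 in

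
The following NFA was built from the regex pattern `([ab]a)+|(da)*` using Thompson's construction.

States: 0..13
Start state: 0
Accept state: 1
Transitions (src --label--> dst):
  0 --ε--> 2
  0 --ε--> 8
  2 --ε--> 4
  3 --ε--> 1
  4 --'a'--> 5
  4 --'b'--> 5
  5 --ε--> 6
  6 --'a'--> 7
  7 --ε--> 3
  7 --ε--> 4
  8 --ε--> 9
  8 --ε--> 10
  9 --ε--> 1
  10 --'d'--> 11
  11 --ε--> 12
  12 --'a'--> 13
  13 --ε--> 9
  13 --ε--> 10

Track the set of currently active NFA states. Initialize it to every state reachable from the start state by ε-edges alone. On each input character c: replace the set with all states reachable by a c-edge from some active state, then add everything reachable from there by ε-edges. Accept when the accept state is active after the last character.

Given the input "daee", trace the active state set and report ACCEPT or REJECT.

Answer: REJECT

Steps:
start: ε-closure({0}) = {0,1,2,4,8,9,10}
'd' @ 1: {11,12}
'a' @ 2: {1,9,10,13}  [accepting]
'e' @ 3: {}  — no active states
rest 'e' ignored (set empty)
final: {}; accept 1 not in set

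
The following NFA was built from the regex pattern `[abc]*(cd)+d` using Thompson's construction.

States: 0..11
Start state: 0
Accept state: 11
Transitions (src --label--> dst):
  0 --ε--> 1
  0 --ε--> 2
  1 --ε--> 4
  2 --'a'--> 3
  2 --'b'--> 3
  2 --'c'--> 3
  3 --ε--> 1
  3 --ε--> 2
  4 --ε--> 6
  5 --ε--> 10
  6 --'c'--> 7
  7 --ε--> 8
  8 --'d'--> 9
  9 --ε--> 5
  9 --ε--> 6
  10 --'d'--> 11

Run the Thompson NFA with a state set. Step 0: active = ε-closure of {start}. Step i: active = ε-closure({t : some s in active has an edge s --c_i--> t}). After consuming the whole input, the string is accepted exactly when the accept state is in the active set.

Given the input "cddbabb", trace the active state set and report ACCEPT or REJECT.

Answer: REJECT

Trace:
start: ε-closure({0}) = {0,1,2,4,6}
'c' @ 1: {1,2,3,4,6,7,8}
'd' @ 2: {5,6,9,10}
'd' @ 3: {11}  (accept∈set)
'b' @ 4: {}  — state set empty
rest 'abb' ignored (set empty)
after full input: {}  (accept=11 not in)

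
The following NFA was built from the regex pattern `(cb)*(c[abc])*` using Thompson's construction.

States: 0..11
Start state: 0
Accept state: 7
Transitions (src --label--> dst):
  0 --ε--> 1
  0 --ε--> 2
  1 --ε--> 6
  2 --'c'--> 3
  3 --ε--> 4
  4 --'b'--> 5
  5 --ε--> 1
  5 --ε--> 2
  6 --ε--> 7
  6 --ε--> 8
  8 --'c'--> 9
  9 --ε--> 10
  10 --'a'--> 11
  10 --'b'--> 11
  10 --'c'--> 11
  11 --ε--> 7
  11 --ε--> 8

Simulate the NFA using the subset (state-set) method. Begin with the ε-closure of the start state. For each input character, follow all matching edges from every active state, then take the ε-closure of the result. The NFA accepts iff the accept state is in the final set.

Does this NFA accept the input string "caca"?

start: ε-closure({0}) = {0,1,2,6,7,8}
'c' @ 1: {3,4,9,10}
'a' @ 2: {7,8,11}  [accepting]
'c' @ 3: {9,10}
'a' @ 4: {7,8,11}  [accepting]
final: {7,8,11}; accept 7 in set

Answer: ACCEPT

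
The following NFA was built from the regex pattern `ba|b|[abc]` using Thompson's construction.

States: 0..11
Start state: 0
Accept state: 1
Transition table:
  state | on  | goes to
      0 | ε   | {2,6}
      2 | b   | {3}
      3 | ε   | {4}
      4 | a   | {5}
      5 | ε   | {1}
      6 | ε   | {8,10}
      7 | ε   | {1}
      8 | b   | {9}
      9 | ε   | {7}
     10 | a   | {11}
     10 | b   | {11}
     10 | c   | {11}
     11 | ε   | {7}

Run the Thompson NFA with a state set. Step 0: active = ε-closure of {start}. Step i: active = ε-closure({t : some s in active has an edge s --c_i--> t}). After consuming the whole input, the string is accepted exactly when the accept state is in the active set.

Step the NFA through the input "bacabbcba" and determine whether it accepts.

Answer: REJECT

Derivation:
start: ε-closure({0}) = {0,2,6,8,10}
'b' @ 1: {1,3,4,7,9,11}  ✓accept
'a' @ 2: {1,5}  ✓accept
'c' @ 3: {}  — dead — no transitions
rest 'abbcba' ignored (set empty)
final: {}; accept 1 not in set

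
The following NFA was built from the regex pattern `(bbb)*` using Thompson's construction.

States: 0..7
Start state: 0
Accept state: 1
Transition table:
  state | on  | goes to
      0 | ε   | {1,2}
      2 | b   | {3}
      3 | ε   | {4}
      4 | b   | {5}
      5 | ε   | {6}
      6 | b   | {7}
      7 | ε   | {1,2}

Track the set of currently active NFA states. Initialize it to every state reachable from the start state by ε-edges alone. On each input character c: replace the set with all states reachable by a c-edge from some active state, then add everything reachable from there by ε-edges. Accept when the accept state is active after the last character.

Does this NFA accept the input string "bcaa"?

start: ε-closure({0}) = {0,1,2}
'b' @ 1: {3,4}
'c' @ 2: {}  — no active states
rest 'aa' ignored (set empty)
after full input: {}  (accept=1 not in)

Answer: REJECT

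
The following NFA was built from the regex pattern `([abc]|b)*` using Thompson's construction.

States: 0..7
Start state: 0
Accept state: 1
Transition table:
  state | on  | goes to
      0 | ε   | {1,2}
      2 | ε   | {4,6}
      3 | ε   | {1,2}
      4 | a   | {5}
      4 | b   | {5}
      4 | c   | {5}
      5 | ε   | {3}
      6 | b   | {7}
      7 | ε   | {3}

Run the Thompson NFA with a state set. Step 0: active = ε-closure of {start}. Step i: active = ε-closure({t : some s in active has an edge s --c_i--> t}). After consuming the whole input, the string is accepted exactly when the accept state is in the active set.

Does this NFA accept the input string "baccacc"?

Answer: ACCEPT

Steps:
initial (ε-close {0}): {0,1,2,4,6}
'b' @ 1: {1,2,3,4,5,6,7}  [accepting]
'a' @ 2: {1,2,3,4,5,6}  [accepting]
'c' @ 3: {1,2,3,4,5,6}  [accepting]
'c' @ 4: {1,2,3,4,5,6}  [accepting]
'a' @ 5: {1,2,3,4,5,6}  [accepting]
'c' @ 6: {1,2,3,4,5,6}  [accepting]
'c' @ 7: {1,2,3,4,5,6}  [accepting]
end set {1,2,3,4,5,6} — state 1 in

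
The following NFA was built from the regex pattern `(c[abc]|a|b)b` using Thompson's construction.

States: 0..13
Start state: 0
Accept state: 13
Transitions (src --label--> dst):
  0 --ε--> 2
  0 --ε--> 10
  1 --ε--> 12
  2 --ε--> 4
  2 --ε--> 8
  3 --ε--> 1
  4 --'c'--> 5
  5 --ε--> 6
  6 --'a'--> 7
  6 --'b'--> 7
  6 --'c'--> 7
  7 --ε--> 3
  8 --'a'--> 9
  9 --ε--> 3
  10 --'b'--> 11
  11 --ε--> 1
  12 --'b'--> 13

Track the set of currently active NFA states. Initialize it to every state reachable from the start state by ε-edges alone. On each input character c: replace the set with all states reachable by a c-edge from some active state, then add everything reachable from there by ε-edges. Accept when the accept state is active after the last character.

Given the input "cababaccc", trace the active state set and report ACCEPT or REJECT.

Answer: REJECT

Derivation:
initial (ε-close {0}): {0,2,4,8,10}
'c' @ 1: {5,6}
'a' @ 2: {1,3,7,12}
'b' @ 3: {13}  [accepting]
'a' @ 4: {}  — state set empty
rest 'baccc' ignored (set empty)
after full input: {}  (accept=13 not in)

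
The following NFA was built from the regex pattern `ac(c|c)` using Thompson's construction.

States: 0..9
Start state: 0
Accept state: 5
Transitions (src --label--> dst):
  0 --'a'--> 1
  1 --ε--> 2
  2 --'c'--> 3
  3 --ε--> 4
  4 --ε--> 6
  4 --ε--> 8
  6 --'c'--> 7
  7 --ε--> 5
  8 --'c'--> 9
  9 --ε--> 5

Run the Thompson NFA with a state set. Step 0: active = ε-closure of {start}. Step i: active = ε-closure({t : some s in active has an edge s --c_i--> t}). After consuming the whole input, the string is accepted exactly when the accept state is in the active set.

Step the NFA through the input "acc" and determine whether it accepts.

start: ε-closure({0}) = {0}
'a' @ 1: {1,2}
'c' @ 2: {3,4,6,8}
'c' @ 3: {5,7,9}  (accept∈set)
after full input: {5,7,9}  (accept=5 in)

Answer: ACCEPT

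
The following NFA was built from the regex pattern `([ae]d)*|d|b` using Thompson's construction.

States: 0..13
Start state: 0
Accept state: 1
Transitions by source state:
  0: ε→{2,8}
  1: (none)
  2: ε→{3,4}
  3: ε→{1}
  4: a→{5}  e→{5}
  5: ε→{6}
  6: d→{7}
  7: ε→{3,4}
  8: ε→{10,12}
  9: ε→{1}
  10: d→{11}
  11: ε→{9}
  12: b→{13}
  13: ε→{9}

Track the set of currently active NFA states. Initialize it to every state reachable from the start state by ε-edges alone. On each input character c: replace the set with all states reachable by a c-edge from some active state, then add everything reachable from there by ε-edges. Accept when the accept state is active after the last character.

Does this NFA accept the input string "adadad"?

start: ε-closure({0}) = {0,1,2,3,4,8,10,12}
'a' @ 1: {5,6}
'd' @ 2: {1,3,4,7}  ✓accept
'a' @ 3: {5,6}
'd' @ 4: {1,3,4,7}  ✓accept
'a' @ 5: {5,6}
'd' @ 6: {1,3,4,7}  ✓accept
final: {1,3,4,7}; accept 1 in set

Answer: ACCEPT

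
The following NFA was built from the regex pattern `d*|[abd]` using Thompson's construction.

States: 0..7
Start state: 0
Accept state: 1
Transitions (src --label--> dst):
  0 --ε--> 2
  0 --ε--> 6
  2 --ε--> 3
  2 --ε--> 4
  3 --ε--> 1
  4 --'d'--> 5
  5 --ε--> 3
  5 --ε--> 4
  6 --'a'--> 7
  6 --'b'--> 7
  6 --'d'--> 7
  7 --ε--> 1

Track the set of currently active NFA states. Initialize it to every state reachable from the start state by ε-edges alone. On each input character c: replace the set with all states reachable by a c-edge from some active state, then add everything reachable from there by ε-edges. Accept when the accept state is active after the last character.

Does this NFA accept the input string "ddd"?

initial (ε-close {0}): {0,1,2,3,4,6}
'd' @ 1: {1,3,4,5,7}  [accepting]
'd' @ 2: {1,3,4,5}  [accepting]
'd' @ 3: {1,3,4,5}  [accepting]
final: {1,3,4,5}; accept 1 in set

Answer: ACCEPT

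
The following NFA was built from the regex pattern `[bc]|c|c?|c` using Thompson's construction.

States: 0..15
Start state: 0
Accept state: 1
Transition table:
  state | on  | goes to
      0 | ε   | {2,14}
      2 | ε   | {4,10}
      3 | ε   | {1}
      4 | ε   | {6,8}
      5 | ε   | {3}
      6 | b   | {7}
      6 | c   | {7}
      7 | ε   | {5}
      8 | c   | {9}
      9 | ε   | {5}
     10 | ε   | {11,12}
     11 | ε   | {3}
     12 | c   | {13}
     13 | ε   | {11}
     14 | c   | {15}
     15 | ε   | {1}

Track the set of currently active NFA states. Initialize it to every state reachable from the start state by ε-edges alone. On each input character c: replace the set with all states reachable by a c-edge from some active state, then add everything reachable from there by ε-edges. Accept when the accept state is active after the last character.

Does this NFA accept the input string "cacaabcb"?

S₀ = ε-closure({0}) = {0,1,2,3,4,6,8,10,11,12,14}
'c' @ 1: {1,3,5,7,9,11,13,15}  [accepting]
'a' @ 2: {}  — state set empty
rest 'caabcb' ignored (set empty)
end set {} — state 1 not in

Answer: REJECT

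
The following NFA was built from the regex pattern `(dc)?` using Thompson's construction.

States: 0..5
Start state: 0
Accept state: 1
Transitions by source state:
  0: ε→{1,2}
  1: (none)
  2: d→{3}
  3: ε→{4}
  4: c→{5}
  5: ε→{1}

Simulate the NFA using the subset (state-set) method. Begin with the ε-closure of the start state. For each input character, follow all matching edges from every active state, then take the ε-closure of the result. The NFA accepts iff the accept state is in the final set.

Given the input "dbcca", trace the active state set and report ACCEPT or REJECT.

Answer: REJECT

Steps:
S₀ = ε-closure({0}) = {0,1,2}
'd' @ 1: {3,4}
'b' @ 2: {}  — dead — no transitions
rest 'cca' ignored (set empty)
after full input: {}  (accept=1 not in)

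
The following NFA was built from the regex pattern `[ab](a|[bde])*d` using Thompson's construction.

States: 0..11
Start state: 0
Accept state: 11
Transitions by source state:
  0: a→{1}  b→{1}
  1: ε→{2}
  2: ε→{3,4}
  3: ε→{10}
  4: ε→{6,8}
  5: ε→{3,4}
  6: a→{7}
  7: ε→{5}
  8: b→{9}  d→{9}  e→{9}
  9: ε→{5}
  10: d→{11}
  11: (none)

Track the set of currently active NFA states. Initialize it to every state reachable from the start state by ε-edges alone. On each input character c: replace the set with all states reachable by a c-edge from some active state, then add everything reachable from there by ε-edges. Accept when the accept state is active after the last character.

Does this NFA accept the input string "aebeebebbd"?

start: ε-closure({0}) = {0}
'a' @ 1: {1,2,3,4,6,8,10}
'e' @ 2: {3,4,5,6,8,9,10}
'b' @ 3: {3,4,5,6,8,9,10}
'e' @ 4: {3,4,5,6,8,9,10}
'e' @ 5: {3,4,5,6,8,9,10}
'b' @ 6: {3,4,5,6,8,9,10}
'e' @ 7: {3,4,5,6,8,9,10}
'b' @ 8: {3,4,5,6,8,9,10}
'b' @ 9: {3,4,5,6,8,9,10}
'd' @ 10: {3,4,5,6,8,9,10,11}  [accepting]
after full input: {3,4,5,6,8,9,10,11}  (accept=11 in)

Answer: ACCEPT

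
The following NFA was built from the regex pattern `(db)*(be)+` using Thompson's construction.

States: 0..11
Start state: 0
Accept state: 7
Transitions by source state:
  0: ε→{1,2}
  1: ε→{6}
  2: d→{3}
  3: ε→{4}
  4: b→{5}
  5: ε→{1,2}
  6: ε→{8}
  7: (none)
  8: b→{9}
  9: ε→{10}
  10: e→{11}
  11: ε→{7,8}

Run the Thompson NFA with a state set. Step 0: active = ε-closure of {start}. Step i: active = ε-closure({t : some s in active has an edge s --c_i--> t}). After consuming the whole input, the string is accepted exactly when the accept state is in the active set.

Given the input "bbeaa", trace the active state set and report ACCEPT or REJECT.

start: ε-closure({0}) = {0,1,2,6,8}
'b' @ 1: {9,10}
'b' @ 2: {}  — dead — no transitions
rest 'eaa' ignored (set empty)
end set {} — state 7 not in

Answer: REJECT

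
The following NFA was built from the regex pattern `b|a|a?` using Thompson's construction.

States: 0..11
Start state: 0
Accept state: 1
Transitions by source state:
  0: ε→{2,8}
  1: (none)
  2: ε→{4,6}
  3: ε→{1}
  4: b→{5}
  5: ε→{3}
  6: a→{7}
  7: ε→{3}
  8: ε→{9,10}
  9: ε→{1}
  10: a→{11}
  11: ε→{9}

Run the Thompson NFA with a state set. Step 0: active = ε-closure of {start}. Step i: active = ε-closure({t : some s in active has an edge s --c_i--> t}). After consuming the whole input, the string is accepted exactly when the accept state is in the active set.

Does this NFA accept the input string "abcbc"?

S₀ = ε-closure({0}) = {0,1,2,4,6,8,9,10}
'a' @ 1: {1,3,7,9,11}  ✓accept
'b' @ 2: {}  — state set empty
rest 'cbc' ignored (set empty)
end set {} — state 1 not in

Answer: REJECT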